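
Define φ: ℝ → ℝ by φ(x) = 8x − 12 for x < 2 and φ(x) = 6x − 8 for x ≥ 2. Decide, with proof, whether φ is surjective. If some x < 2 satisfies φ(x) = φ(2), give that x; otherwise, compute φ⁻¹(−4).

Both pieces are strictly increasing (slopes 8 and 6), so each is injective on its own interval.
The left piece maps (−∞, 2) onto (−∞, 4); the right piece maps [2, ∞) onto [4, ∞).
These images together cover ℝ, so φ is surjective.
Because the two images are disjoint, no x < 2 has φ(x) = φ(2), so we compute φ⁻¹(−4): −4 lies in (−∞, 4), so solve 8x − 12 = −4: x = (−4 + 12)/8 = 1.

1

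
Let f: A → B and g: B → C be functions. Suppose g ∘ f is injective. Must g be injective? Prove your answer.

No. Take A = {0}, B = {0, 1}, C = {0, 1}, f(a) = a for each a ∈ A, and g(b) = 0 if b ∈ {0, 1} else g(b) = b.
Then g ∘ f = f is injective (A ⊂ B and f is the inclusion), but g(0) = g(1) = 0 with 0 ≠ 1, so g is not injective.

not injective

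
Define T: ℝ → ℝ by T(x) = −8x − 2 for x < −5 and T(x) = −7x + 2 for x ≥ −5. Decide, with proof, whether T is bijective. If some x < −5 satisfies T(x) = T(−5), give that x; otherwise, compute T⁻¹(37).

Both pieces are strictly decreasing (slopes −8 and −7), so each is injective on its own interval.
The left piece maps (−∞, −5) onto (38, ∞); the right piece maps [−5, ∞) onto (−∞, 37].
The images leave a gap (38 has no preimage), so T is not surjective, hence not bijective.
Because the two images are disjoint, no x < −5 has T(x) = T(−5), so we compute T⁻¹(37): 37 lies in (−∞, 37], so solve −7x + 2 = 37: x = (37 − 2)/(−7) = −5.

-5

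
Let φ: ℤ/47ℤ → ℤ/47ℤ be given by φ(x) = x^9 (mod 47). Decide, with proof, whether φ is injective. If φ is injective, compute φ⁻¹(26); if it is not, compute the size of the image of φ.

30

Since 47 is prime, the nonzero elements of ℤ/47ℤ form a cyclic group of order 46.
As gcd(9, 46) = 1, raising to the 9th power is a bijection on this group: if s^9 ≡ t^9 then (st^{−1})^9 = 1, and the only element of order dividing gcd(9, 46) = 1 is 1, so s = t.
With φ(0) = 0 this makes φ injective on all of ℤ/47ℤ, hence bijective (finite equal-size domain and codomain). In particular φ is injective.
Since φ is injective, we find the preimage of 26. The inverse of x ↦ x^9 on (ℤ/47ℤ)^× is x ↦ x^41, because 9·41 = 369 = 8·46 + 1 ≡ 1 (mod 46) and x^{46} = 1 for x ≠ 0 (Fermat). So φ⁻¹(26) = 26^41 mod 47.
Repeated squaring mod 47: 26^1 ≡ 26, 26^2 ≡ 26² = 676 ≡ 18, 26^4 ≡ 18² = 324 ≡ 42, 26^8 ≡ 42² = 1764 ≡ 25, 26^16 ≡ 25² = 625 ≡ 14, 26^32 ≡ 14² = 196 ≡ 8. Since 41 = 32 + 8 + 1, 26^41 ≡ 8·25·26: 8·25 = 200 ≡ 12, then 12·26 = 312 ≡ 30. So 26^41 ≡ 30 (mod 47).
Hence φ⁻¹(26) = 30.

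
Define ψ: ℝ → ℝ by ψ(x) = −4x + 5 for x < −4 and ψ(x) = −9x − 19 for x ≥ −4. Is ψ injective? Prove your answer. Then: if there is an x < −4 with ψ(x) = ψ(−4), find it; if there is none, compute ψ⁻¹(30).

-25/4

Both pieces are strictly decreasing (slopes −4 and −9), so each is injective on its own interval.
The left piece maps (−∞, −4) onto (21, ∞); the right piece maps [−4, ∞) onto (−∞, 17].
These images are disjoint, so no value is attained by both pieces. So ψ is injective.
Because the two images are disjoint, no x < −4 has ψ(x) = ψ(−4), so we compute ψ⁻¹(30): 30 lies in (21, ∞), so solve −4x + 5 = 30: x = (30 − 5)/(−4) = −25/4.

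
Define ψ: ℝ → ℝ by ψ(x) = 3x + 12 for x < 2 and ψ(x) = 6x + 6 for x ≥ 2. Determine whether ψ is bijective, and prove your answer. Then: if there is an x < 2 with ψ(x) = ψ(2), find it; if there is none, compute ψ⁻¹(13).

Both pieces are strictly increasing (slopes 3 and 6), so each is injective on its own interval.
The left piece maps (−∞, 2) onto (−∞, 18); the right piece maps [2, ∞) onto [18, ∞).
Since 18 = 18, the images partition ℝ: ψ is injective and surjective, hence bijective.
Because the two images are disjoint, no x < 2 has ψ(x) = ψ(2), so we compute ψ⁻¹(13): 13 lies in (−∞, 18), so solve 3x + 12 = 13: x = (13 − 12)/3 = 1/3.

1/3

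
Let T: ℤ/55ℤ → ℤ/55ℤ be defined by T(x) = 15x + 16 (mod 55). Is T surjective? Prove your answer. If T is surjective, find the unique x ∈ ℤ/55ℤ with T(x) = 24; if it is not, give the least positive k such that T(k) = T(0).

11

By definition, T is surjective if every y in the codomain equals T(x) for some x in the domain.
Since gcd(15, 55) = 5, we have 15x ≡ 0 (mod 5) for all x, so T(x) ≡ 1 (mod 5).
But 0 ≢ 1 (mod 5), so 0 ∈ ℤ/55ℤ has no preimage. So T is not surjective.
Since T is not surjective, we find the least positive k with T(k) = T(0): this means 15k ≡ 0 (mod 55), i.e. 55 ∣ 15k. Since gcd(15, 55) = 5, dividing through by 5 this holds exactly when 11 ∣ 3k, and as gcd(3, 11) = 1, exactly when 11 ∣ k.
The smallest positive such k is 11.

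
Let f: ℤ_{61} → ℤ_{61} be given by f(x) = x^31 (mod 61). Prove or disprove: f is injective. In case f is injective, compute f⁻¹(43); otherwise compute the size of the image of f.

Since 61 is prime, the nonzero elements of ℤ_{61} form a cyclic group of order 60.
As gcd(31, 60) = 1, raising to the 31st power is a bijection on this group: if s^31 ≡ t^31 then (st^{−1})^31 = 1, and the only element of order dividing gcd(31, 60) = 1 is 1, so s = t.
With f(0) = 0 this makes f injective on all of ℤ_{61}, hence bijective (finite equal-size domain and codomain). In particular f is injective.
Since f is injective, we find the preimage of 43. The inverse of x ↦ x^31 on (ℤ_{61})^× is x ↦ x^31, because 31·31 = 961 = 16·60 + 1 ≡ 1 (mod 60) and x^{60} = 1 for x ≠ 0 (Fermat). So f⁻¹(43) = 43^31 mod 61.
Repeated squaring mod 61: 43^1 ≡ 43, 43^2 ≡ 43² = 1849 ≡ 19, 43^4 ≡ 19² = 361 ≡ 56, 43^8 ≡ 56² = 3136 ≡ 25, 43^16 ≡ 25² = 625 ≡ 15. Since 31 = 16 + 8 + 4 + 2 + 1, 43^31 ≡ 15·25·56·19·43: 15·25 = 375 ≡ 9, then 9·56 = 504 ≡ 16, then 16·19 = 304 ≡ 60, then 60·43 = 2580 ≡ 18. So 43^31 ≡ 18 (mod 61).
Hence f⁻¹(43) = 18.

18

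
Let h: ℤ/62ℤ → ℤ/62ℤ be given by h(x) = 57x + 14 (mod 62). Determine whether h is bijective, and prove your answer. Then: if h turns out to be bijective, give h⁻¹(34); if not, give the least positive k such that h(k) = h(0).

By definition, h is injective when h(a) = h(b) forces a = b.
If h(a) = h(b), then 57a ≡ 57b (mod 62). Because gcd(57, 62) = 1, we may cancel 57 to get a ≡ b (mod 62).
We now compute 57⁻¹ mod 62 explicitly. Euclid's algorithm: 62 = 1·57 + 5, 57 = 11·5 + 2, 5 = 2·2 + 1; back-substituting gives 1 = 37·57 − 34·62, so 57⁻¹ ≡ 37 (mod 62).
For any y ∈ ℤ/62ℤ, x = 37(y − 14) mod 62 satisfies h(x) = 57·37(y − 14) + 14 ≡ y (since 57·37 ≡ 1 mod 62). So every y has a preimage.
Hence h is bijective.
Since h is bijective, we compute h⁻¹(34): solve 57x + 14 ≡ 34 (mod 62), i.e. 57x ≡ 20 (mod 62).
Multiplying by 57⁻¹ = 37 gives x ≡ 37·20 = 740 = 11·62 + 58 ≡ 58 (mod 62).
Check: h(58) = 57·58 + 14 = 3320 = 53·62 + 34 ≡ 34 (mod 62).

58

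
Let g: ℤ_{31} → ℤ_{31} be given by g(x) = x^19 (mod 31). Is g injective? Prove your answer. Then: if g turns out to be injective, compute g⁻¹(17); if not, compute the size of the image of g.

24

Since 31 is prime, the nonzero elements of ℤ_{31} form a cyclic group of order 30.
As gcd(19, 30) = 1, raising to the 19th power is a bijection on this group: if s^19 ≡ t^19 then (st^{−1})^19 = 1, and the only element of order dividing gcd(19, 30) = 1 is 1, so s = t.
With g(0) = 0 this makes g injective on all of ℤ_{31}, hence bijective (finite equal-size domain and codomain). In particular g is injective.
Since g is injective, we find the preimage of 17. The inverse of x ↦ x^19 on (ℤ_{31})^× is x ↦ x^19, because 19·19 = 361 = 12·30 + 1 ≡ 1 (mod 30) and x^{30} = 1 for x ≠ 0 (Fermat). So g⁻¹(17) = 17^19 mod 31.
Repeated squaring mod 31: 17^1 ≡ 17, 17^2 ≡ 17² = 289 ≡ 10, 17^4 ≡ 10² = 100 ≡ 7, 17^8 ≡ 7² = 49 ≡ 18, 17^16 ≡ 18² = 324 ≡ 14. Since 19 = 16 + 2 + 1, 17^19 ≡ 14·10·17: 14·10 = 140 ≡ 16, then 16·17 = 272 ≡ 24. So 17^19 ≡ 24 (mod 31).
Hence g⁻¹(17) = 24.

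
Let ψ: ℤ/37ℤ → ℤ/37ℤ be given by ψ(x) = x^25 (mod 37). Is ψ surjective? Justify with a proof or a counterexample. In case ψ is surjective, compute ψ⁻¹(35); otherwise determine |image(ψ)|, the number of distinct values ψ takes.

Since 37 is prime, the nonzero elements of ℤ/37ℤ form a cyclic group of order 36.
As gcd(25, 36) = 1, raising to the 25th power is a bijection on this group: if u^25 ≡ v^25 then (uv^{−1})^25 = 1, and the only element of order dividing gcd(25, 36) = 1 is 1, so u = v.
With ψ(0) = 0 this makes ψ injective on all of ℤ/37ℤ, hence bijective (finite equal-size domain and codomain). In particular ψ is surjective.
Since ψ is surjective, we find the preimage of 35. The inverse of x ↦ x^25 on (ℤ/37ℤ)^× is x ↦ x^13, because 25·13 = 325 = 9·36 + 1 ≡ 1 (mod 36) and x^{36} = 1 for x ≠ 0 (Fermat). So ψ⁻¹(35) = 35^13 mod 37.
Repeated squaring mod 37: 35^1 ≡ 35, 35^2 ≡ 35² = 1225 ≡ 4, 35^4 ≡ 4² = 16, 35^8 ≡ 16² = 256 ≡ 34. Since 13 = 8 + 4 + 1, 35^13 ≡ 34·16·35: 34·16 = 544 ≡ 26, then 26·35 = 910 ≡ 22. So 35^13 ≡ 22 (mod 37).
Hence ψ⁻¹(35) = 22.

22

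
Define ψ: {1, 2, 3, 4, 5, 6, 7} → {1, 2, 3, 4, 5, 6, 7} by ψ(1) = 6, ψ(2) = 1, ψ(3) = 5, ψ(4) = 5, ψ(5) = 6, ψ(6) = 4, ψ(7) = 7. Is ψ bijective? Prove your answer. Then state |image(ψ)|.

5

ψ(3) = 5 = ψ(4) with 3 ≠ 4, so ψ is not injective, hence not bijective.
The image of ψ is {1, 4, 5, 6, 7}, which has 5 elements.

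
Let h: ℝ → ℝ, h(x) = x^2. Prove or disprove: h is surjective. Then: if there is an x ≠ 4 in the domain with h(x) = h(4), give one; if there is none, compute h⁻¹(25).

-4

Since 2 is even, x^2 ≥ 0 for all x ∈ ℝ, so −1 ∈ ℝ has no preimage. Thus h is not surjective.
For the follow-up, such an x exists: taking x = −4 ∈ ℝ gives h(−4) = 16 = h(4) with −4 ≠ 4.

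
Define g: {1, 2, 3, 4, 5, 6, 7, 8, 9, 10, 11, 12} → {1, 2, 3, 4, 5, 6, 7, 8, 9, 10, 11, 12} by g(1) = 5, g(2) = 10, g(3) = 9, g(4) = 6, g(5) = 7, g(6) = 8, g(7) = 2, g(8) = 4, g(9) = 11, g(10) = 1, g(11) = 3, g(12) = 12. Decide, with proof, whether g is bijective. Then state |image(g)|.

The values 5, 10, 9, 6, 7, 8, 2, 4, 11, 1, 3, 12 are a permutation of {1, 2, 3, 4, 5, 6, 7, 8, 9, 10, 11, 12}: each element appears exactly once.
So g is injective and surjective, hence bijective.
The image of g is {1, 2, 3, 4, 5, 6, 7, 8, 9, 10, 11, 12}, which has 12 elements.

12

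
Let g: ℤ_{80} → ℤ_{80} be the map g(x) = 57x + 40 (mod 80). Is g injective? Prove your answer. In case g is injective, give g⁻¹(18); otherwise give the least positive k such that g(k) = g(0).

74

Suppose g(x_1) = g(x_2) in ℤ_{80}. Then 57x_1 + 40 ≡ 57x_2 + 40 (mod 80), thus 57(x_1 − x_2) ≡ 0 (mod 80).
Since gcd(57, 80) = 1, 57 is invertible modulo 80, so x_1 − x_2 ≡ 0 (mod 80), i.e. x_1 = x_2.
Therefore g is injective.
We now compute 57⁻¹ mod 80 explicitly. Euclid's algorithm: 80 = 1·57 + 23, 57 = 2·23 + 11, 23 = 2·11 + 1; back-substituting gives 1 = 73·57 − 52·80, so 57⁻¹ ≡ 73 (mod 80).
Since g is injective, we find g⁻¹(18): we need 57x ≡ 18 − 40 ≡ 58 (mod 80). Using 57⁻¹ = 73: x ≡ 73·58 = 4234 = 52·80 + 74, so x = 74.
Check: g(74) = 57·74 + 40 = 4258 = 53·80 + 18 ≡ 18 (mod 80).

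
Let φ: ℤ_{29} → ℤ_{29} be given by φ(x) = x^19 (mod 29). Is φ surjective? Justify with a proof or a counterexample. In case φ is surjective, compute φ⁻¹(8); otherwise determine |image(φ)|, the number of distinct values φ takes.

19

Since 29 is prime, the nonzero elements of ℤ_{29} form a cyclic group of order 28.
As gcd(19, 28) = 1, raising to the 19th power is a bijection on this group: if x_1^19 ≡ x_2^19 then (x_1x_2^{−1})^19 = 1, and the only element of order dividing gcd(19, 28) = 1 is 1, so x_1 = x_2.
With φ(0) = 0 this makes φ injective on all of ℤ_{29}, hence bijective (finite equal-size domain and codomain). In particular φ is surjective.
Since φ is surjective, we find the preimage of 8. The inverse of x ↦ x^19 on (ℤ_{29})^× is x ↦ x^3, because 19·3 = 57 = 2·28 + 1 ≡ 1 (mod 28) and x^{28} = 1 for x ≠ 0 (Fermat). So φ⁻¹(8) = 8^3 mod 29.
Repeated squaring mod 29: 8^1 ≡ 8, 8^2 ≡ 8² = 64 ≡ 6. Since 3 = 2 + 1, 8^3 ≡ 6·8: 6·8 = 48 ≡ 19. So 8^3 ≡ 19 (mod 29).
Hence φ⁻¹(8) = 19.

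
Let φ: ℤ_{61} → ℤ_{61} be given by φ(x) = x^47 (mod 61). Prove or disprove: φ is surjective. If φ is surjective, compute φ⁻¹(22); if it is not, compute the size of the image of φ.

Since 61 is prime, the nonzero elements of ℤ_{61} form a cyclic group of order 60.
As gcd(47, 60) = 1, raising to the 47th power is a bijection on this group: if s^47 ≡ t^47 then (st^{−1})^47 = 1, and the only element of order dividing gcd(47, 60) = 1 is 1, so s = t.
With φ(0) = 0 this makes φ injective on all of ℤ_{61}, hence bijective (finite equal-size domain and codomain). In particular φ is surjective.
Since φ is surjective, we find the preimage of 22. The inverse of x ↦ x^47 on (ℤ_{61})^× is x ↦ x^23, because 47·23 = 1081 = 18·60 + 1 ≡ 1 (mod 60) and x^{60} = 1 for x ≠ 0 (Fermat). So φ⁻¹(22) = 22^23 mod 61.
Repeated squaring mod 61: 22^1 ≡ 22, 22^2 ≡ 22² = 484 ≡ 57, 22^4 ≡ 57² = 3249 ≡ 16, 22^8 ≡ 16² = 256 ≡ 12, 22^16 ≡ 12² = 144 ≡ 22. Since 23 = 16 + 4 + 2 + 1, 22^23 ≡ 22·16·57·22: 22·16 = 352 ≡ 47, then 47·57 = 2679 ≡ 56, then 56·22 = 1232 ≡ 12. So 22^23 ≡ 12 (mod 61).
Hence φ⁻¹(22) = 12.

12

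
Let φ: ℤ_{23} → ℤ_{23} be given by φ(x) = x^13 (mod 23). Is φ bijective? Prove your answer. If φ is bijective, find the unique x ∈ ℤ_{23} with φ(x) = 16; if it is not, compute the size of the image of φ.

4

Since 23 is prime, the nonzero elements of ℤ_{23} form a cyclic group of order 22.
As gcd(13, 22) = 1, raising to the 13th power is a bijection on this group: if s^13 ≡ t^13 then (st^{−1})^13 = 1, and the only element of order dividing gcd(13, 22) = 1 is 1, so s = t.
With φ(0) = 0 this makes φ injective on all of ℤ_{23}, hence bijective (finite equal-size domain and codomain). In particular φ is bijective.
Since φ is bijective, we find the preimage of 16. The inverse of x ↦ x^13 on (ℤ_{23})^× is x ↦ x^17, because 13·17 = 221 = 10·22 + 1 ≡ 1 (mod 22) and x^{22} = 1 for x ≠ 0 (Fermat). So φ⁻¹(16) = 16^17 mod 23.
Repeated squaring mod 23: 16^1 ≡ 16, 16^2 ≡ 16² = 256 ≡ 3, 16^4 ≡ 3² = 9, 16^8 ≡ 9² = 81 ≡ 12, 16^16 ≡ 12² = 144 ≡ 6. Since 17 = 16 + 1, 16^17 ≡ 6·16: 6·16 = 96 ≡ 4. So 16^17 ≡ 4 (mod 23).
Hence φ⁻¹(16) = 4.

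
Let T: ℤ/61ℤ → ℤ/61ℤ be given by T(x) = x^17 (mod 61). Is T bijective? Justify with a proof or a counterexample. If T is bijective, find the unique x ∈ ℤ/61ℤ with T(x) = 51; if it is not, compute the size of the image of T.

7

Since 61 is prime, the nonzero elements of ℤ/61ℤ form a cyclic group of order 60.
As gcd(17, 60) = 1, raising to the 17th power is a bijection on this group: if a^17 ≡ b^17 then (ab^{−1})^17 = 1, and the only element of order dividing gcd(17, 60) = 1 is 1, so a = b.
With T(0) = 0 this makes T injective on all of ℤ/61ℤ, hence bijective (finite equal-size domain and codomain). In particular T is bijective.
Since T is bijective, we find the preimage of 51. The inverse of x ↦ x^17 on (ℤ/61ℤ)^× is x ↦ x^53, because 17·53 = 901 = 15·60 + 1 ≡ 1 (mod 60) and x^{60} = 1 for x ≠ 0 (Fermat). So T⁻¹(51) = 51^53 mod 61.
Repeated squaring mod 61: 51^1 ≡ 51, 51^2 ≡ 51² = 2601 ≡ 39, 51^4 ≡ 39² = 1521 ≡ 57, 51^8 ≡ 57² = 3249 ≡ 16, 51^16 ≡ 16² = 256 ≡ 12, 51^32 ≡ 12² = 144 ≡ 22. Since 53 = 32 + 16 + 4 + 1, 51^53 ≡ 22·12·57·51: 22·12 = 264 ≡ 20, then 20·57 = 1140 ≡ 42, then 42·51 = 2142 ≡ 7. So 51^53 ≡ 7 (mod 61).
Hence T⁻¹(51) = 7.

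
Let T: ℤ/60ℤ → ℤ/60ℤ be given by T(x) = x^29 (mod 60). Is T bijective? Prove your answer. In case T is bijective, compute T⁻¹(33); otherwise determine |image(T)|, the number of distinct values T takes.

45

T(0) = 0^29 = 0.
T(30): Repeated squaring mod 60: 30^1 ≡ 30, 30^2 ≡ 30² = 900 ≡ 0, 30^4 ≡ 0² = 0, 30^8 ≡ 0² = 0, 30^16 ≡ 0² = 0. Since 29 = 16 + 8 + 4 + 1, 30^29 ≡ 0·0·0·30: 0·0 = 0, then 0·0 = 0, then 0·30 = 0. So 30^29 ≡ 0 (mod 60).
So T(0) = T(30) = 0 while 0 ≠ 30, hence T is not injective, hence not bijective.
Since T is not bijective, we determine |image(T)|. Computing x^29 mod 60 for each x (by repeated squaring, reducing mod 60 at every step), the values T(0), T(1), …, T(59) are: 0, 1, 32, 3, 4, 5, 36, 7, 8, 9, 40, 11, 12, 13, 44, 15, 16, 17, 48, 19, 20, 21, 52, 23, 24, 25, 56, 27, 28, 29, 0, 31, 32, 33, 4, 35, 36, 37, 8, 39, 40, 41, 12, 43, 44, 45, 16, 47, 48, 49, 20, 51, 52, 53, 24, 55, 56, 57, 28, 59.
The distinct values are {0, 1, 3, 4, 5, 7, 8, 9, 11, 12, 13, 15, 16, 17, 19, 20, 21, 23, 24, 25, 27, 28, 29, 31, 32, 33, 35, 36, 37, 39, 40, 41, 43, 44, 45, 47, 48, 49, 51, 52, 53, 55, 56, 57, 59}; there are 45 of them.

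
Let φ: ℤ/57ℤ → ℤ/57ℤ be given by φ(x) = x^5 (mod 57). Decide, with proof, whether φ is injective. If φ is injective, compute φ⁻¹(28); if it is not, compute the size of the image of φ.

43

Computing x^5 mod 57 for each x (by repeated squaring, reducing mod 57 at every step), the values φ(0), φ(1), …, φ(56) are: 0, 1, 32, 15, 55, 47, 24, 49, 50, 54, 22, 26, 27, 52, 29, 21, 4, 44, 18, 19, 20, 51, 34, 17, 9, 43, 11, 12, 16, 41, 45, 46, 14, 48, 40, 23, 6, 37, 38, 39, 13, 53, 36, 28, 5, 30, 31, 35, 3, 7, 8, 33, 10, 2, 42, 25, 56.
Every element of ℤ/57ℤ appears exactly once in this list, so φ is a bijection, and in particular injective.
Since φ is injective, we read off the preimage of 28 from the same table: φ(43) = 28, so φ⁻¹(28) = 43.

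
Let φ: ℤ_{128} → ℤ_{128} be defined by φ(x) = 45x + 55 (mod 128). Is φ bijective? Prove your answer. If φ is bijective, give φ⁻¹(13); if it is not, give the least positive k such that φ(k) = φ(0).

Recall: φ is injective if φ(s) = φ(t) implies s = t.
Suppose φ(s) = φ(t) in ℤ_{128}. Then 45s + 55 ≡ 45t + 55 (mod 128), hence 45(s − t) ≡ 0 (mod 128).
Since gcd(45, 128) = 1, 45 is invertible modulo 128, thus s − t ≡ 0 (mod 128), i.e. s = t.
We now compute 45⁻¹ mod 128 explicitly. Euclid's algorithm: 128 = 2·45 + 38, 45 = 1·38 + 7, 38 = 5·7 + 3, 7 = 2·3 + 1; back-substituting gives 1 = 37·45 − 13·128, so 45⁻¹ ≡ 37 (mod 128).
For any y ∈ ℤ_{128}, x = 37(y − 55) mod 128 satisfies φ(x) = 45·37(y − 55) + 55 ≡ y (since 45·37 ≡ 1 mod 128). So every y has a preimage.
Therefore φ is bijective.
Since φ is bijective, we find φ⁻¹(13): we need 45x ≡ 13 − 55 ≡ 86 (mod 128). Using 45⁻¹ = 37: x ≡ 37·86 = 3182 = 24·128 + 110, so x = 110.
Check: φ(110) = 45·110 + 55 = 5005 = 39·128 + 13 ≡ 13 (mod 128).

110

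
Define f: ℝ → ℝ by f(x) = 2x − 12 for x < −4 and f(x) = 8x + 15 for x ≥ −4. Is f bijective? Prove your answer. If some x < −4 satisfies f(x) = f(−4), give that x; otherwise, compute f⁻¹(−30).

Both pieces are strictly increasing (slopes 2 and 8), so each is injective on its own interval.
The left piece maps (−∞, −4) onto (−∞, −20); the right piece maps [−4, ∞) onto [−17, ∞).
The images leave a gap (−20 has no preimage), so f is not surjective, hence not bijective.
Because the two images are disjoint, no x < −4 has f(x) = f(−4), so we compute f⁻¹(−30): −30 lies in (−∞, −20), so solve 2x − 12 = −30: x = (−30 + 12)/2 = −9.

-9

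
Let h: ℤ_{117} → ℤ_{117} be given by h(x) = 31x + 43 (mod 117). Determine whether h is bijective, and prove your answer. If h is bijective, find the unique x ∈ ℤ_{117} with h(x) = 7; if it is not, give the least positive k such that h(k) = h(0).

Suppose h(u) = h(v) in ℤ_{117}. Then 31u + 43 ≡ 31v + 43 (mod 117), thus 31(u − v) ≡ 0 (mod 117).
Since gcd(31, 117) = 1, 31 is invertible modulo 117, hence u − v ≡ 0 (mod 117), i.e. u = v.
We now compute 31⁻¹ mod 117 explicitly. Euclid's algorithm: 117 = 3·31 + 24, 31 = 1·24 + 7, 24 = 3·7 + 3, 7 = 2·3 + 1; back-substituting gives 1 = 34·31 − 9·117, so 31⁻¹ ≡ 34 (mod 117).
Then y ↦ 34(y − 43) is a two-sided inverse to h, so every y ∈ ℤ_{117} has a preimage.
Therefore h is bijective.
Since h is bijective, we compute h⁻¹(7): solve 31x + 43 ≡ 7 (mod 117), i.e. 31x ≡ 81 (mod 117).
Multiplying by 31⁻¹ = 34 gives x ≡ 34·81 = 2754 = 23·117 + 63 ≡ 63 (mod 117).
Check: h(63) = 31·63 + 43 = 1996 = 17·117 + 7 ≡ 7 (mod 117).

63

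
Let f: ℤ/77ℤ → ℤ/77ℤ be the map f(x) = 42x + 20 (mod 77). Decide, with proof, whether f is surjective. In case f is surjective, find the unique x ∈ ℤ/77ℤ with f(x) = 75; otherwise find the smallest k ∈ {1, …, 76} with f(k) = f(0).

Since gcd(42, 77) = 7, we have 42x ≡ 0 (mod 7) for all x, so f(x) ≡ 6 (mod 7).
But 0 ≢ 6 (mod 7), so 0 ∈ ℤ/77ℤ has no preimage. Therefore f is not surjective.
Since f is not surjective, we find the least positive k with f(k) = f(0): this means 42k ≡ 0 (mod 77), i.e. 77 ∣ 42k. Since gcd(42, 77) = 7, dividing through by 7 this holds exactly when 11 ∣ 6k, and as gcd(6, 11) = 1, exactly when 11 ∣ k.
The smallest positive such k is 11.

11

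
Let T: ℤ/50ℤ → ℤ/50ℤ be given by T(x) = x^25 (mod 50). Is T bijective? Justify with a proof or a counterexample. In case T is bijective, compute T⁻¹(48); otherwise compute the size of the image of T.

10

T(0) = 0^25 = 0.
T(10): Repeated squaring mod 50: 10^1 ≡ 10, 10^2 ≡ 10² = 100 ≡ 0, 10^4 ≡ 0² = 0, 10^8 ≡ 0² = 0, 10^16 ≡ 0² = 0. Since 25 = 16 + 8 + 1, 10^25 ≡ 0·0·10: 0·0 = 0, then 0·10 = 0. So 10^25 ≡ 0 (mod 50).
So T(0) = T(10) = 0 while 0 ≠ 10, hence T is not injective, hence not bijective.
Since T is not bijective, we determine |image(T)|. Computing x^25 mod 50 for each x (by repeated squaring, reducing mod 50 at every step), the values T(0), T(1), …, T(49) are: 0, 1, 32, 43, 24, 25, 26, 7, 18, 49, 0, 1, 32, 43, 24, 25, 26, 7, 18, 49, 0, 1, 32, 43, 24, 25, 26, 7, 18, 49, 0, 1, 32, 43, 24, 25, 26, 7, 18, 49, 0, 1, 32, 43, 24, 25, 26, 7, 18, 49.
The distinct values are {0, 1, 7, 18, 24, 25, 26, 32, 43, 49}; there are 10 of them.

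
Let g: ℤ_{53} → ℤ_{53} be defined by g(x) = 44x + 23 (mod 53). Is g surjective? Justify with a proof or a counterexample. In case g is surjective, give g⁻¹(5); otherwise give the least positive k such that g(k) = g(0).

2

Since gcd(44, 53) = 1, 44 is invertible modulo 53. Euclid's algorithm: 53 = 1·44 + 9, 44 = 4·9 + 8, 9 = 1·8 + 1; back-substituting gives 1 = 47·44 − 39·53, so 44⁻¹ ≡ 47 (mod 53).
Then y ↦ 47(y − 23) is a two-sided inverse to g, so every y ∈ ℤ_{53} has a preimage.
Therefore g is surjective.
Since g is surjective, we find g⁻¹(5): we need 44x ≡ 5 − 23 ≡ 35 (mod 53). Using 44⁻¹ = 47: x ≡ 47·35 = 1645 = 31·53 + 2, so x = 2.
Check: g(2) = 44·2 + 23 = 111 = 2·53 + 5 ≡ 5 (mod 53).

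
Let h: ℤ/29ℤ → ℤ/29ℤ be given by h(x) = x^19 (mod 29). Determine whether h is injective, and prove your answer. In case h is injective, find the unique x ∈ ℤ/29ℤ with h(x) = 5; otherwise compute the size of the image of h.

9

Since 29 is prime, the nonzero elements of ℤ/29ℤ form a cyclic group of order 28.
As gcd(19, 28) = 1, raising to the 19th power is a bijection on this group: if x_1^19 ≡ x_2^19 then (x_1x_2^{−1})^19 = 1, and the only element of order dividing gcd(19, 28) = 1 is 1, so x_1 = x_2.
With h(0) = 0 this makes h injective on all of ℤ/29ℤ, hence bijective (finite equal-size domain and codomain). In particular h is injective.
Since h is injective, we find the preimage of 5. The inverse of x ↦ x^19 on (ℤ/29ℤ)^× is x ↦ x^3, because 19·3 = 57 = 2·28 + 1 ≡ 1 (mod 28) and x^{28} = 1 for x ≠ 0 (Fermat). So h⁻¹(5) = 5^3 mod 29.
Repeated squaring mod 29: 5^1 ≡ 5, 5^2 ≡ 5² = 25. Since 3 = 2 + 1, 5^3 ≡ 25·5: 25·5 = 125 ≡ 9. So 5^3 ≡ 9 (mod 29).
Hence h⁻¹(5) = 9.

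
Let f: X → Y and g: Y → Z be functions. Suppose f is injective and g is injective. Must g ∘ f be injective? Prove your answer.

Suppose (g ∘ f)(x_1) = (g ∘ f)(x_2), i.e. g(f(x_1)) = g(f(x_2)).
Since g is injective, f(x_1) = f(x_2). Since f is injective, x_1 = x_2. Therefore g ∘ f is injective.

injective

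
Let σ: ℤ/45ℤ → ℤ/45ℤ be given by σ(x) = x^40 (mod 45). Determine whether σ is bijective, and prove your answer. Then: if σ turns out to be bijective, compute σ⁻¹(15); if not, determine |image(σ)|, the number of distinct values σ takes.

σ(3): Repeated squaring mod 45: 3^1 ≡ 3, 3^2 ≡ 3² = 9, 3^4 ≡ 9² = 81 ≡ 36, 3^8 ≡ 36² = 1296 ≡ 36, 3^16 ≡ 36² = 1296 ≡ 36, 3^32 ≡ 36² = 1296 ≡ 36. Since 40 = 32 + 8, 3^40 ≡ 36·36: 36·36 = 1296 ≡ 36. So 3^40 ≡ 36 (mod 45).
σ(6): Repeated squaring mod 45: 6^1 ≡ 6, 6^2 ≡ 6² = 36, 6^4 ≡ 36² = 1296 ≡ 36, 6^8 ≡ 36² = 1296 ≡ 36, 6^16 ≡ 36² = 1296 ≡ 36, 6^32 ≡ 36² = 1296 ≡ 36. Since 40 = 32 + 8, 6^40 ≡ 36·36: 36·36 = 1296 ≡ 36. So 6^40 ≡ 36 (mod 45).
So σ(3) = σ(6) = 36 while 3 ≠ 6, hence σ is not injective, hence not bijective.
Since σ is not bijective, we determine |image(σ)|. Computing x^40 mod 45 for each x (by repeated squaring, reducing mod 45 at every step), the values σ(0), σ(1), …, σ(44) are: 0, 1, 16, 36, 31, 40, 36, 16, 1, 36, 10, 16, 36, 31, 31, 0, 16, 1, 36, 1, 25, 36, 31, 31, 36, 25, 1, 36, 1, 16, 0, 31, 31, 36, 16, 10, 36, 1, 16, 36, 40, 31, 36, 16, 1.
The distinct values are {0, 1, 10, 16, 25, 31, 36, 40}; there are 8 of them.

8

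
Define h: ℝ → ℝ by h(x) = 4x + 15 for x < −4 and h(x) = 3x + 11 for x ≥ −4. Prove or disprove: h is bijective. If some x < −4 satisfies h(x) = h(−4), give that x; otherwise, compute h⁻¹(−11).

-13/2

Both pieces are strictly increasing (slopes 4 and 3), so each is injective on its own interval.
The left piece maps (−∞, −4) onto (−∞, −1); the right piece maps [−4, ∞) onto [−1, ∞).
Since −1 = −1, the images partition ℝ: h is injective and surjective, hence bijective.
Because the two images are disjoint, no x < −4 has h(x) = h(−4), so we compute h⁻¹(−11): −11 lies in (−∞, −1), so solve 4x + 15 = −11: x = (−11 − 15)/4 = −13/2.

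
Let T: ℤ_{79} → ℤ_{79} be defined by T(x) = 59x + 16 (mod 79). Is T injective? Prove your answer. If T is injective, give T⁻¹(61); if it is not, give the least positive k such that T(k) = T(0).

57

By definition, injectivity means: for all s, t in the domain, T(s) = T(t) implies s = t.
If T(s) = T(t), then 59s ≡ 59t (mod 79). Because gcd(59, 79) = 1, we may cancel 59 to get s ≡ t (mod 79).
Thus T is injective.
We now compute 59⁻¹ mod 79 explicitly. Euclid's algorithm: 79 = 1·59 + 20, 59 = 2·20 + 19, 20 = 1·19 + 1; back-substituting gives 1 = 75·59 − 56·79, so 59⁻¹ ≡ 75 (mod 79).
Since T is injective, we find T⁻¹(61): we need 59x ≡ 61 − 16 ≡ 45 (mod 79). Using 59⁻¹ = 75: x ≡ 75·45 = 3375 = 42·79 + 57, so x = 57.
Check: T(57) = 59·57 + 16 = 3379 = 42·79 + 61 ≡ 61 (mod 79).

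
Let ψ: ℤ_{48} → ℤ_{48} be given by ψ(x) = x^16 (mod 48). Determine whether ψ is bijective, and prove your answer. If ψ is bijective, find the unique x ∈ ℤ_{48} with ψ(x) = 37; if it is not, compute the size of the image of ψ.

4

ψ(2): Repeated squaring mod 48: 2^1 ≡ 2, 2^2 ≡ 2² = 4, 2^4 ≡ 4² = 16, 2^8 ≡ 16² = 256 ≡ 16, 2^16 ≡ 16² = 256 ≡ 16. So 2^16 ≡ 16 (mod 48).
ψ(4): Repeated squaring mod 48: 4^1 ≡ 4, 4^2 ≡ 4² = 16, 4^4 ≡ 16² = 256 ≡ 16, 4^8 ≡ 16² = 256 ≡ 16, 4^16 ≡ 16² = 256 ≡ 16. So 4^16 ≡ 16 (mod 48).
So ψ(2) = ψ(4) = 16 while 2 ≠ 4, hence ψ is not injective, hence not bijective.
Since ψ is not bijective, we determine |image(ψ)|. Computing x^16 mod 48 for each x (by repeated squaring, reducing mod 48 at every step), the values ψ(0), ψ(1), …, ψ(47) are: 0, 1, 16, 33, 16, 1, 0, 1, 16, 33, 16, 1, 0, 1, 16, 33, 16, 1, 0, 1, 16, 33, 16, 1, 0, 1, 16, 33, 16, 1, 0, 1, 16, 33, 16, 1, 0, 1, 16, 33, 16, 1, 0, 1, 16, 33, 16, 1.
The distinct values are {0, 1, 16, 33}; there are 4 of them.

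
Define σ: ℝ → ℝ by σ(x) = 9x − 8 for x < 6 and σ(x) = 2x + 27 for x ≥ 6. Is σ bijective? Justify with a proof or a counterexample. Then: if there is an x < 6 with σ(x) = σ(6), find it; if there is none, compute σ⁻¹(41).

47/9

Both pieces are strictly increasing (slopes 9 and 2), so each is injective on its own interval.
The left piece maps (−∞, 6) onto (−∞, 46); the right piece maps [6, ∞) onto [39, ∞).
These images overlap. In particular σ(6) = 39 (right piece), and solving 9x − 8 = 39 on the left piece gives x = 47/9 < 6.
So σ(47/9) = σ(6) with 47/9 ≠ 6, and σ is not injective, hence not bijective. This x = 47/9 is the requested value below 6.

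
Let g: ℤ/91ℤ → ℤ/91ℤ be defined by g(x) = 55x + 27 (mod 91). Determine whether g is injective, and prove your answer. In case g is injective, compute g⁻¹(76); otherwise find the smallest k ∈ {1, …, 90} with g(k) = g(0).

If g(s) = g(t), then 55s ≡ 55t (mod 91). Because gcd(55, 91) = 1, we may cancel 55 to get s ≡ t (mod 91).
So g is injective.
We now compute 55⁻¹ mod 91 explicitly. Euclid's algorithm: 91 = 1·55 + 36, 55 = 1·36 + 19, 36 = 1·19 + 17, 19 = 1·17 + 2, 17 = 8·2 + 1; back-substituting gives 1 = 48·55 − 29·91, so 55⁻¹ ≡ 48 (mod 91).
Since g is injective, we compute g⁻¹(76): solve 55x + 27 ≡ 76 (mod 91), i.e. 55x ≡ 49 (mod 91).
Multiplying by 55⁻¹ = 48 gives x ≡ 48·49 = 2352 = 25·91 + 77 ≡ 77 (mod 91).
Check: g(77) = 55·77 + 27 = 4262 = 46·91 + 76 ≡ 76 (mod 91).

77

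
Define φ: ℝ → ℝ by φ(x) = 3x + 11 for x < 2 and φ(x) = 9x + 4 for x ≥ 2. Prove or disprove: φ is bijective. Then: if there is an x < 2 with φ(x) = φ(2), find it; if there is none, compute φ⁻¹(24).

20/9

Both pieces are strictly increasing (slopes 3 and 9), so each is injective on its own interval.
The left piece maps (−∞, 2) onto (−∞, 17); the right piece maps [2, ∞) onto [22, ∞).
The images leave a gap (17 has no preimage), so φ is not surjective, hence not bijective.
Because the two images are disjoint, no x < 2 has φ(x) = φ(2), so we compute φ⁻¹(24): 24 lies in [22, ∞), so solve 9x + 4 = 24: x = (24 − 4)/9 = 20/9.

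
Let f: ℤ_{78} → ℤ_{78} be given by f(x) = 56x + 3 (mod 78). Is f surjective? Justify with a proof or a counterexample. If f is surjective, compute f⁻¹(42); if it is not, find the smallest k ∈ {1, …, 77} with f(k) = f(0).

By definition, f is surjective if every y in the codomain equals f(x) for some x in the domain.
Since gcd(56, 78) = 2, we have 56x ≡ 0 (mod 2) for all x, so f(x) ≡ 1 (mod 2).
But 0 ≢ 1 (mod 2), so 0 ∈ ℤ_{78} has no preimage. Thus f is not surjective.
Since f is not surjective, we find the least positive k with f(k) = f(0): this means 56k ≡ 0 (mod 78), i.e. 78 ∣ 56k. Since gcd(56, 78) = 2, dividing through by 2 this holds exactly when 39 ∣ 28k, and as gcd(28, 39) = 1, exactly when 39 ∣ k.
The smallest positive such k is 39.

39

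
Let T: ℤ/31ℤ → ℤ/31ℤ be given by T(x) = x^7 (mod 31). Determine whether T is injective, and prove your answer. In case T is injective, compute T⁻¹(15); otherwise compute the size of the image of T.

27

Since 31 is prime, the nonzero elements of ℤ/31ℤ form a cyclic group of order 30.
As gcd(7, 30) = 1, raising to the 7th power is a bijection on this group: if u^7 ≡ v^7 then (uv^{−1})^7 = 1, and the only element of order dividing gcd(7, 30) = 1 is 1, so u = v.
With T(0) = 0 this makes T injective on all of ℤ/31ℤ, hence bijective (finite equal-size domain and codomain). In particular T is injective.
Since T is injective, we find the preimage of 15. The inverse of x ↦ x^7 on (ℤ/31ℤ)^× is x ↦ x^13, because 7·13 = 91 = 3·30 + 1 ≡ 1 (mod 30) and x^{30} = 1 for x ≠ 0 (Fermat). So T⁻¹(15) = 15^13 mod 31.
Repeated squaring mod 31: 15^1 ≡ 15, 15^2 ≡ 15² = 225 ≡ 8, 15^4 ≡ 8² = 64 ≡ 2, 15^8 ≡ 2² = 4. Since 13 = 8 + 4 + 1, 15^13 ≡ 4·2·15: 4·2 = 8, then 8·15 = 120 ≡ 27. So 15^13 ≡ 27 (mod 31).
Hence T⁻¹(15) = 27.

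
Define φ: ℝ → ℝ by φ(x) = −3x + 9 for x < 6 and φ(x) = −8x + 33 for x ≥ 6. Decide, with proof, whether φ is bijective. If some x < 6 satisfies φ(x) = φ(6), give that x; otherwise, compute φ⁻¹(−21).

27/4

Both pieces are strictly decreasing (slopes −3 and −8), so each is injective on its own interval.
The left piece maps (−∞, 6) onto (−9, ∞); the right piece maps [6, ∞) onto (−∞, −15].
The images leave a gap (−9 has no preimage), so φ is not surjective, hence not bijective.
Because the two images are disjoint, no x < 6 has φ(x) = φ(6), so we compute φ⁻¹(−21): −21 lies in (−∞, −15], so solve −8x + 33 = −21: x = (−21 − 33)/(−8) = 27/4.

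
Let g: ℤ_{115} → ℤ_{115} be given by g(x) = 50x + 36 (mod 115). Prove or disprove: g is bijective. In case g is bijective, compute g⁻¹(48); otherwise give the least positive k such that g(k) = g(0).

23

Recall that injectivity means: for all s, t in the domain, g(s) = g(t) implies s = t.
We have gcd(50, 115) = 5 > 1. Taking s = 0 and t = 23: g(0) = 36 and g(23) = 50·23 + 36 = 1186 ≡ 36 (mod 115).
So g(0) = g(23) while 0 ≠ 23, therefore g is not injective, hence not bijective.
Since g is not bijective, we find the least positive k with g(k) = g(0): this means 50k ≡ 0 (mod 115), i.e. 115 ∣ 50k. Since gcd(50, 115) = 5, dividing through by 5 this holds exactly when 23 ∣ 10k, and as gcd(10, 23) = 1, exactly when 23 ∣ k.
The smallest positive such k is 23.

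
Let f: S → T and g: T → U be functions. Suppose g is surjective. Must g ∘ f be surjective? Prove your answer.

No. Take S = {0}, T = U = {0, 1, 2, 3}, f(0) = 0, and g = identity (surjective).
Then (g ∘ f)(0) = 0, and 3 ∈ U has no preimage under g ∘ f, so g ∘ f is not surjective.

not surjective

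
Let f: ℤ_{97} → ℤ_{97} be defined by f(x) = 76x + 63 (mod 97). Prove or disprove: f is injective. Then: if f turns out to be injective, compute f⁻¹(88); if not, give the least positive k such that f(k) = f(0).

45

Recall that injectivity means: for all a, b in the domain, f(a) = f(b) implies a = b.
Suppose f(a) = f(b) in ℤ_{97}. Then 76a + 63 ≡ 76b + 63 (mod 97), so 76(a − b) ≡ 0 (mod 97).
Since gcd(76, 97) = 1, 76 is invertible modulo 97, thus a − b ≡ 0 (mod 97), i.e. a = b.
Therefore f is injective.
We now compute 76⁻¹ mod 97 explicitly. Euclid's algorithm: 97 = 1·76 + 21, 76 = 3·21 + 13, 21 = 1·13 + 8, 13 = 1·8 + 5, 8 = 1·5 + 3, 5 = 1·3 + 2, 3 = 1·2 + 1; back-substituting gives 1 = 60·76 − 47·97, so 76⁻¹ ≡ 60 (mod 97).
Since f is injective, we compute f⁻¹(88): solve 76x + 63 ≡ 88 (mod 97), i.e. 76x ≡ 25 (mod 97).
Multiplying by 76⁻¹ = 60 gives x ≡ 60·25 = 1500 = 15·97 + 45 ≡ 45 (mod 97).
Check: f(45) = 76·45 + 63 = 3483 = 35·97 + 88 ≡ 88 (mod 97).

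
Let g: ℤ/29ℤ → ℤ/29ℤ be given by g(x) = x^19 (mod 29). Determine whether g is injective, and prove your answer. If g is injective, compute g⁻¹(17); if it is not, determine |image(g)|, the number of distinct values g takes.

12

Since 29 is prime, the nonzero elements of ℤ/29ℤ form a cyclic group of order 28.
As gcd(19, 28) = 1, raising to the 19th power is a bijection on this group: if s^19 ≡ t^19 then (st^{−1})^19 = 1, and the only element of order dividing gcd(19, 28) = 1 is 1, so s = t.
With g(0) = 0 this makes g injective on all of ℤ/29ℤ, hence bijective (finite equal-size domain and codomain). In particular g is injective.
Since g is injective, we find the preimage of 17. The inverse of x ↦ x^19 on (ℤ/29ℤ)^× is x ↦ x^3, because 19·3 = 57 = 2·28 + 1 ≡ 1 (mod 28) and x^{28} = 1 for x ≠ 0 (Fermat). So g⁻¹(17) = 17^3 mod 29.
Repeated squaring mod 29: 17^1 ≡ 17, 17^2 ≡ 17² = 289 ≡ 28. Since 3 = 2 + 1, 17^3 ≡ 28·17: 28·17 = 476 ≡ 12. So 17^3 ≡ 12 (mod 29).
Hence g⁻¹(17) = 12.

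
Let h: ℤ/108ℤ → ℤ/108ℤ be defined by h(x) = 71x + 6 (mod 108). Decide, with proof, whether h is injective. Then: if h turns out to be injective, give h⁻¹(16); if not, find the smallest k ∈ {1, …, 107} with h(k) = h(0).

26

By definition, h is injective when h(s) = h(t) forces s = t.
Suppose h(s) = h(t) in ℤ/108ℤ. Then 71s + 6 ≡ 71t + 6 (mod 108), hence 71(s − t) ≡ 0 (mod 108).
Since gcd(71, 108) = 1, 71 is invertible modulo 108, thus s − t ≡ 0 (mod 108), i.e. s = t.
So h is injective.
We now compute 71⁻¹ mod 108 explicitly. Euclid's algorithm: 108 = 1·71 + 37, 71 = 1·37 + 34, 37 = 1·34 + 3, 34 = 11·3 + 1; back-substituting gives 1 = 35·71 − 23·108, so 71⁻¹ ≡ 35 (mod 108).
Since h is injective, we compute h⁻¹(16): solve 71x + 6 ≡ 16 (mod 108), i.e. 71x ≡ 10 (mod 108).
Multiplying by 71⁻¹ = 35 gives x ≡ 35·10 = 350 = 3·108 + 26 ≡ 26 (mod 108).
Check: h(26) = 71·26 + 6 = 1852 = 17·108 + 16 ≡ 16 (mod 108).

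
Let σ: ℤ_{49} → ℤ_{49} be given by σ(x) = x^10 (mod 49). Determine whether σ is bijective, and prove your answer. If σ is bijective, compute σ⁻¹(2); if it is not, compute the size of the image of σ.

σ(0) = 0^10 = 0.
σ(7): Repeated squaring mod 49: 7^1 ≡ 7, 7^2 ≡ 7² = 49 ≡ 0, 7^4 ≡ 0² = 0, 7^8 ≡ 0² = 0. Since 10 = 8 + 2, 7^10 ≡ 0·0: 0·0 = 0. So 7^10 ≡ 0 (mod 49).
So σ(0) = σ(7) = 0 while 0 ≠ 7, thus σ is not injective, hence not bijective.
Since σ is not bijective, we determine |image(σ)|. Computing x^10 mod 49 for each x (by repeated squaring, reducing mod 49 at every step), the values σ(0), σ(1), …, σ(48) are: 0, 1, 44, 4, 25, 23, 29, 0, 22, 16, 32, 46, 2, 8, 0, 43, 37, 11, 18, 30, 36, 0, 15, 9, 39, 39, 9, 15, 0, 36, 30, 18, 11, 37, 43, 0, 8, 2, 46, 32, 16, 22, 0, 29, 23, 25, 4, 44, 1.
The distinct values are {0, 1, 2, 4, 8, 9, 11, 15, 16, 18, 22, 23, 25, 29, 30, 32, 36, 37, 39, 43, 44, 46}; there are 22 of them.

22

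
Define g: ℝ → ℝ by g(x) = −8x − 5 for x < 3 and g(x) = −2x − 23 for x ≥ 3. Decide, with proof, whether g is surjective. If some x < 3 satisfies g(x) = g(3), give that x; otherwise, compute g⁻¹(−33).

Both pieces are strictly decreasing (slopes −8 and −2), so each is injective on its own interval.
The left piece maps (−∞, 3) onto (−29, ∞); the right piece maps [3, ∞) onto (−∞, −29].
These images together cover ℝ, so g is surjective.
Because the two images are disjoint, no x < 3 has g(x) = g(3), so we compute g⁻¹(−33): −33 lies in (−∞, −29], so solve −2x − 23 = −33: x = (−33 + 23)/(−2) = 5.

5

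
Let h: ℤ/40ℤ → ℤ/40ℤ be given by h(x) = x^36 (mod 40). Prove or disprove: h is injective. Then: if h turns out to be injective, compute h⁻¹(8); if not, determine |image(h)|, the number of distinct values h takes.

h(1) = 1^36 = 1.
h(3): Repeated squaring mod 40: 3^1 ≡ 3, 3^2 ≡ 3² = 9, 3^4 ≡ 9² = 81 ≡ 1, 3^8 ≡ 1² = 1, 3^16 ≡ 1² = 1, 3^32 ≡ 1² = 1. Since 36 = 32 + 4, 3^36 ≡ 1·1: 1·1 = 1. So 3^36 ≡ 1 (mod 40).
So h(1) = h(3) = 1 while 1 ≠ 3, thus h is not injective.
Since h is not injective, we determine |image(h)|. Computing x^36 mod 40 for each x (by repeated squaring, reducing mod 40 at every step), the values h(0), h(1), …, h(39) are: 0, 1, 16, 1, 16, 25, 16, 1, 16, 1, 0, 1, 16, 1, 16, 25, 16, 1, 16, 1, 0, 1, 16, 1, 16, 25, 16, 1, 16, 1, 0, 1, 16, 1, 16, 25, 16, 1, 16, 1.
The distinct values are {0, 1, 16, 25}; there are 4 of them.

4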